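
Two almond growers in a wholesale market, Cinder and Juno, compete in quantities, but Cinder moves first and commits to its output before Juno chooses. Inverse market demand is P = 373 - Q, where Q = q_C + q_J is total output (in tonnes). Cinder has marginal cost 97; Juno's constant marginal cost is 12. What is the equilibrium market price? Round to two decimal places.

144.75

Solve by backward induction. Given q_C, the follower Juno maximises π_J = (373 - q_C - q_J)q_J - 12q_J.
Setting the follower's marginal profit to zero, 361 - q_C - 2q_J = 0, i.e. q_J = (361 - q_C)/2.
Cinder substitutes q_J(q_C) into its own profit: π_C = q_C(373 - q_C - (361 - q_C)/2) - 97q_C = (385/2 - (1/2)q_C)q_C - 97q_C.
The leader's first-order condition 191/2 - q_C = 0 yields q_C = 191/2.
Then q_J = (361 - 191/2)/2 = 531/4.
Total output Q = 913/4, so price P = 373 - 913/4 = 579/4.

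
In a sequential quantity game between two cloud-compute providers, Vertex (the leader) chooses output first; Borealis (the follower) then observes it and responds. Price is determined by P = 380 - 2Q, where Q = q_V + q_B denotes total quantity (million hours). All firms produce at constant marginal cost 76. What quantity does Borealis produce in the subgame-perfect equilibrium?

Solve by backward induction. Given q_V, the follower Borealis maximises π_B = (380 - 2q_V - 2q_B)q_B - 76q_B.
∂π_B/∂q_B = 304 - 2q_V - 4q_B = 0 gives the reaction function q_B = (304 - 2q_V)/4.
The leader anticipates this reaction. Substituting into P = 380 - 2Q gives P = 228 - q_V, so π_V = (228 - q_V)q_V - 76q_V.
Maximising: ∂π_V/∂q_V = 152 - 2q_V = 0, giving q_V = 76.
Then q_B = (304 - 2·76)/4 = 38.

38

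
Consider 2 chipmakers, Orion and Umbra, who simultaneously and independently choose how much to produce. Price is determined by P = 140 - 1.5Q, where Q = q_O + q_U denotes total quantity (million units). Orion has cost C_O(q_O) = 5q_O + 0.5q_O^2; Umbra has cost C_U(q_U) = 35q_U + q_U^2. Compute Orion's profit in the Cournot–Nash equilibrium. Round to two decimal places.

1700.02

Orion's profit: π_O = (140 - 1.5Q)q_O - (5q_O + (1/2)q_O²). Setting ∂π_O/∂q_O = 0: 135 - 4q_O - (3/2)(q_U) = 0.
Umbra's profit: π_U = (140 - 1.5Q)q_U - (35q_U + q_U²). Setting ∂π_U/∂q_U = 0: 105 - 5q_U - (3/2)(q_O) = 0.
So q_O = (135 - (3/2)q_U)/4 and q_U = (105 - (3/2)q_O)/5.
Substituting one into the other gives q_O = 29.1549 and q_U = 870/71.
Price P = 140 - (3/2)·41.4085 = 77.8873.
Orion's profit: 77.8873·29.1549 - 5·29.1549 - (1/2)·29.1549² = 1700.0198.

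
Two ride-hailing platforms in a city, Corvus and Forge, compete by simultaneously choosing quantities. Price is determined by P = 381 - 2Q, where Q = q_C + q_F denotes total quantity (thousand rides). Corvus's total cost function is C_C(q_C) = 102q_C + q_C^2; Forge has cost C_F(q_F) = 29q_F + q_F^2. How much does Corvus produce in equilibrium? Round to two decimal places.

30.31

Corvus's profit: π_C = (381 - 2Q)q_C - (102q_C + q_C²). Setting ∂π_C/∂q_C = 0: 279 - 6q_C - 2(q_F) = 0.
Forge's first-order condition: 352 - 6q_F - 2(q_C) = 0.
Best responses: q_C = (279 - 2q_F)/6, q_F = (352 - 2q_C)/6.
Substituting one into the other gives q_C = 485/16 and q_F = 777/16.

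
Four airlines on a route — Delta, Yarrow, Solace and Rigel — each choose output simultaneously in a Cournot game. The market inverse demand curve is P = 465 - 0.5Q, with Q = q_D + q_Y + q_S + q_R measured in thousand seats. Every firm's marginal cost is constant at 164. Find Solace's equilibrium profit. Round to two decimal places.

A representative firm's profit is π_i = q_i(465 - 0.5Q) - 164q_i.
First-order condition (treating rivals' output as given): 301 - q_i - (1/2)·Σ_{j≠i} q_j = 0.
By symmetry each firm produces the same amount; substituting Σ_{j≠i} q_j = 3q_i yields q_i = 301/(5/2) = 602/5.
Price P = 465 - (1/2)·481.6000 = 1121/5.
Solace's profit: (1121/5 - 164)·(602/5) = 7248.0800.

7248.08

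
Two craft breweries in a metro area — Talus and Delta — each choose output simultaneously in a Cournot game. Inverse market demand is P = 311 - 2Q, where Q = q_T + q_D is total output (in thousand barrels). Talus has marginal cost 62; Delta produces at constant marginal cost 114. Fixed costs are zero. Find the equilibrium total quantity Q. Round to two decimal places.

74.33

Talus's profit: π_T = (311 - 2Q)q_T - (62q_T). Setting ∂π_T/∂q_T = 0: 249 - 4q_T - 2(q_D) = 0.
Delta's profit: π_D = (311 - 2Q)q_D - (114q_D). Setting ∂π_D/∂q_D = 0: 197 - 4q_D - 2(q_T) = 0.
Rearranging gives the reaction functions q_T = (249 - 2q_D)/4 and q_D = (197 - 2q_T)/4.
Solving the pair: q_T = 301/6, q_D = 145/6.
Total output Q = 301/6 + 145/6 = 223/3.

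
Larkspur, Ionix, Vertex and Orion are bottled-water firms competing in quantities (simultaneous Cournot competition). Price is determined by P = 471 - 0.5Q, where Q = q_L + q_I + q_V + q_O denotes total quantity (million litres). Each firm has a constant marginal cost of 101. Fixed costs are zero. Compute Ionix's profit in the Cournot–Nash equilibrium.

10952

Each firm earns π_i = (471 - 0.5Q)q_i - 101q_i.
First-order condition (treating rivals' output as given): 370 - q_i - (1/2)·Σ_{j≠i} q_j = 0.
With identical firms every q_j equals q_i, so Σ_{j≠i} q_j = 3q_i and 370 = (5/2)q_i, giving q_i = 148.
Price P = 471 - (1/2)·592 = 175.
Ionix's profit: (175 - 101)·148 = 10952.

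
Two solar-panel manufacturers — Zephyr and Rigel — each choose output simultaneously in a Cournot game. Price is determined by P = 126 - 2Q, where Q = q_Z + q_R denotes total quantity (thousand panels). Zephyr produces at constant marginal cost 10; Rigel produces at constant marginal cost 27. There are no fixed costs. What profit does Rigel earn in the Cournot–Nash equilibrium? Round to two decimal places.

Zephyr's profit: π_Z = (126 - 2Q)q_Z - (10q_Z). Setting ∂π_Z/∂q_Z = 0: 116 - 4q_Z - 2(q_R) = 0.
Rigel's first-order condition: 99 - 4q_R - 2(q_Z) = 0.
So q_Z = (116 - 2q_R)/4 and q_R = (99 - 2q_Z)/4.
Solving the pair: q_Z = 133/6, q_R = 41/3.
Price P = 126 - 2·(215/6) = 163/3.
Rigel's profit: (163/3 - 27)·(41/3) = 373.5556.

373.56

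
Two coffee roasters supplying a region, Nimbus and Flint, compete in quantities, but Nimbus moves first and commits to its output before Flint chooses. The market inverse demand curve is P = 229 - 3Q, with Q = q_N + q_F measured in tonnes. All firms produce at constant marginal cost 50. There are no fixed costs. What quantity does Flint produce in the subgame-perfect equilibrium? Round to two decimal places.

The follower Flint best-responds to any q_N: π_F = (229 - 3Q)q_F - 50q_F.
∂π_F/∂q_F = 179 - 3q_N - 6q_F = 0 gives the reaction function q_F = (179 - 3q_N)/6.
The leader anticipates this reaction. Substituting into P = 229 - 3Q gives P = 279/2 - (3/2)q_N, so π_N = (279/2 - (3/2)q_N)q_N - 50q_N.
Maximising: ∂π_N/∂q_N = 179/2 - 3q_N = 0, giving q_N = 179/6.
Then q_F = (179 - 3·(179/6))/6 = 179/12.

14.92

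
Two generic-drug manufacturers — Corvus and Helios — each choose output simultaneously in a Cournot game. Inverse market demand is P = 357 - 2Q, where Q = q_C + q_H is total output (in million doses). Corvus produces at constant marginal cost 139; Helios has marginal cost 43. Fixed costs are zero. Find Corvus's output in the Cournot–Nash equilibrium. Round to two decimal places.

20.33

Corvus's profit: π_C = (357 - 2Q)q_C - (139q_C). Setting ∂π_C/∂q_C = 0: 218 - 4q_C - 2(q_H) = 0.
Helios's first-order condition: 314 - 4q_H - 2(q_C) = 0.
Best responses: q_C = (218 - 2q_H)/4, q_H = (314 - 2q_C)/4.
Solving the pair: q_C = 61/3, q_H = 205/3.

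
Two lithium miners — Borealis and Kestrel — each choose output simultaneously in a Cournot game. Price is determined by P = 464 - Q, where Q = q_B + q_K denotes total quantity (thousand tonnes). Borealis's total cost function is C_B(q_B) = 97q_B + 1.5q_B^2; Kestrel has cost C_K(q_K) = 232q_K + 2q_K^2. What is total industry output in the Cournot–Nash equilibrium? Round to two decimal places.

95.28

Borealis's profit: π_B = (464 - Q)q_B - (97q_B + (3/2)q_B²). Setting ∂π_B/∂q_B = 0: 367 - 5q_B - (q_K) = 0.
Kestrel's first-order condition: 232 - 6q_K - (q_B) = 0.
Best responses: q_B = (367 - q_K)/5, q_K = (232 - q_B)/6.
Solving the pair: q_B = 1970/29, q_K = 793/29.
Total output Q = 1970/29 + 793/29 = 95.2759.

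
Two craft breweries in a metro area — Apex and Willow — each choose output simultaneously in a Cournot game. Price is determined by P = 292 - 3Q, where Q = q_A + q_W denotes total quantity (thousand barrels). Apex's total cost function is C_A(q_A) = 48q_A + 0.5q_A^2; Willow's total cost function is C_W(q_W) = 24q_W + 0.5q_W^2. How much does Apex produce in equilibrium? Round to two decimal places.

Apex's profit: π_A = (292 - 3Q)q_A - (48q_A + (1/2)q_A²). Setting ∂π_A/∂q_A = 0: 244 - 7q_A - 3(q_W) = 0.
Willow's first-order condition: 268 - 7q_W - 3(q_A) = 0.
So q_A = (244 - 3q_W)/7 and q_W = (268 - 3q_A)/7.
Substituting one into the other gives q_A = 113/5 and q_W = 143/5.

22.60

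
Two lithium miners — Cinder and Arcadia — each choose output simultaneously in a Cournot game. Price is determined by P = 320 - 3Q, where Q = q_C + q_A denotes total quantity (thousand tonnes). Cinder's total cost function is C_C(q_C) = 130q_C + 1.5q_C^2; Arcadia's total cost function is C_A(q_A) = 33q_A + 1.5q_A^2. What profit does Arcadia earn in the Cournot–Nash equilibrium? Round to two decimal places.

3517.51

Cinder's profit: π_C = (320 - 3Q)q_C - (130q_C + (3/2)q_C²). Setting ∂π_C/∂q_C = 0: 190 - 9q_C - 3(q_A) = 0.
Arcadia's first-order condition: 287 - 9q_A - 3(q_C) = 0.
Rearranging gives the reaction functions q_C = (190 - 3q_A)/9 and q_A = (287 - 3q_C)/9.
Solving the pair: q_C = 283/24, q_A = 671/24.
Price P = 320 - 3·(159/4) = 803/4.
Arcadia's profit: (803/4)·(671/24) - 33·(671/24) - (3/2)(671/24)² = 3517.5078.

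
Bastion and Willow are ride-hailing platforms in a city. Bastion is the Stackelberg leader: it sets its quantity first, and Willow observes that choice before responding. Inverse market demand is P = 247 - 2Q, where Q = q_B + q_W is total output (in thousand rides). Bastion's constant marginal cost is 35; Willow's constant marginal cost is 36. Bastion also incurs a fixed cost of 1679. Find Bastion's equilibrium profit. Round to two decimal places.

1156.56

The follower Willow best-responds to any q_B: π_W = (247 - 2Q)q_W - 36q_W.
Follower FOC: 211 - 2q_B - 4q_W = 0, so q_W(q_B) = (211 - 2q_B)/4.
The leader anticipates this reaction. Substituting into P = 247 - 2Q gives P = 283/2 - q_B, so π_B = (283/2 - q_B)q_B - 35q_B.
Maximising: ∂π_B/∂q_B = 213/2 - 2q_B = 0, giving q_B = 213/4.
Then q_W = (211 - 2·(213/4))/4 = 209/8.
Price P = 247 - 2·(635/8) = 353/4.
Bastion's profit: (353/4 - 35)·(213/4) - 1679 = 1156.5625.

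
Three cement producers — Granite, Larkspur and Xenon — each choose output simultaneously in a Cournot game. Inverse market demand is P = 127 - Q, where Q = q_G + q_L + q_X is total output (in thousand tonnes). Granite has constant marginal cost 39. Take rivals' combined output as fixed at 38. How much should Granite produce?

With rivals' combined output fixed at 38, Granite's profit is π_G = (127 - 38 - q_G)q_G - (39q_G) = (89 - q_G)q_G - (39q_G).
∂π_G/∂q_G = 50 - 2q_G = 0, so q_G = 25.

25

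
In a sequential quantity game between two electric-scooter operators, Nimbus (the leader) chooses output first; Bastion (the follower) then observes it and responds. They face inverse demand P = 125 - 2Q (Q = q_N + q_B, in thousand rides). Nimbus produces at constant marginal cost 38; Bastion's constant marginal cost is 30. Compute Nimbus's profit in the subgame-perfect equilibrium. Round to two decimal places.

390.06

The follower Bastion best-responds to any q_N: π_B = (125 - 2Q)q_B - 30q_B.
∂π_B/∂q_B = 95 - 2q_N - 4q_B = 0 gives the reaction function q_B = (95 - 2q_N)/4.
The leader anticipates this reaction. Substituting into P = 125 - 2Q gives P = 155/2 - q_N, so π_N = (155/2 - q_N)q_N - 38q_N.
Leader FOC: 79/2 - 2q_N = 0, so q_N = 79/4.
Then q_B = (95 - 2·(79/4))/4 = 111/8.
Price P = 125 - 2·(269/8) = 231/4.
Nimbus's profit: (231/4 - 38)·(79/4) = 390.0625.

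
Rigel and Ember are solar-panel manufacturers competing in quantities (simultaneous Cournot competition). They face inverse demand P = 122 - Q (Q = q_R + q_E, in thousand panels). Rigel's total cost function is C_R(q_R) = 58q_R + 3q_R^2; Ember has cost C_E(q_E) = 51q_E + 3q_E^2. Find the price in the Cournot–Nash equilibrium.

107

Rigel's profit: π_R = (122 - Q)q_R - (58q_R + 3q_R²). Setting ∂π_R/∂q_R = 0: 64 - 8q_R - (q_E) = 0.
Ember's first-order condition: 71 - 8q_E - (q_R) = 0.
So q_R = (64 - q_E)/8 and q_E = (71 - q_R)/8.
Substituting one into the other gives q_R = 7 and q_E = 8.
Total output Q = 15, so price P = 122 - 15 = 107.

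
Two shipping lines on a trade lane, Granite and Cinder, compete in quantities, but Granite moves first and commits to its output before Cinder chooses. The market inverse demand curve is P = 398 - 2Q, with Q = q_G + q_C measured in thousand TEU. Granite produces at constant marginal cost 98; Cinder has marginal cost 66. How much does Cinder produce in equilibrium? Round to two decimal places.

49.50

Solve by backward induction. Given q_G, the follower Cinder maximises π_C = (398 - 2q_G - 2q_C)q_C - 66q_C.
∂π_C/∂q_C = 332 - 2q_G - 4q_C = 0 gives the reaction function q_C = (332 - 2q_G)/4.
The leader anticipates this reaction. Substituting into P = 398 - 2Q gives P = 232 - q_G, so π_G = (232 - q_G)q_G - 98q_G.
The leader's first-order condition 134 - 2q_G = 0 yields q_G = 67.
Then q_C = (332 - 2·67)/4 = 99/2.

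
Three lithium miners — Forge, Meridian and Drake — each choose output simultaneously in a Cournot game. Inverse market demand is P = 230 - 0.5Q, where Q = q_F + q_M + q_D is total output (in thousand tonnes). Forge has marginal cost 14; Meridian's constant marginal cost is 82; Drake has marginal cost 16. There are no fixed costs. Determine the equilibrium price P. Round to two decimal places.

85.50

Forge's profit: π_F = (230 - 0.5Q)q_F - (14q_F). Setting ∂π_F/∂q_F = 0: 216 - q_F - (1/2)(q_M + q_D) = 0.
Meridian's profit: π_M = (230 - 0.5Q)q_M - (82q_M). Setting ∂π_M/∂q_M = 0: 148 - q_M - (1/2)(q_F + q_D) = 0.
Drake's first-order condition: 214 - q_D - (1/2)(q_F + q_M) = 0.
Adding the 3 first-order conditions: 578 − 2Q = 0, so Q = 289.
Back-substituting: q_F = (216 − 289/2)/(1/2) = 143, q_M = (148 − 289/2)/(1/2) = 7, q_D = (214 − 289/2)/(1/2) = 139.
Total output Q = 289, so price P = 230 - (1/2)·289 = 171/2.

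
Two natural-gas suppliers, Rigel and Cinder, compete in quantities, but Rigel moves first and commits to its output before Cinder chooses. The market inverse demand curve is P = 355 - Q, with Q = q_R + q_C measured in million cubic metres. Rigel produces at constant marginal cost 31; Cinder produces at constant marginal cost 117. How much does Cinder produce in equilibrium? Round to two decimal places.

Solve by backward induction. Given q_R, the follower Cinder maximises π_C = (355 - q_R - q_C)q_C - 117q_C.
Follower FOC: 238 - q_R - 2q_C = 0, so q_C(q_R) = (238 - q_R)/2.
The leader anticipates this reaction. Substituting into P = 355 - Q gives P = 236 - (1/2)q_R, so π_R = (236 - (1/2)q_R)q_R - 31q_R.
The leader's first-order condition 205 - q_R = 0 yields q_R = 205.
Then q_C = (238 - 205)/2 = 33/2.

16.50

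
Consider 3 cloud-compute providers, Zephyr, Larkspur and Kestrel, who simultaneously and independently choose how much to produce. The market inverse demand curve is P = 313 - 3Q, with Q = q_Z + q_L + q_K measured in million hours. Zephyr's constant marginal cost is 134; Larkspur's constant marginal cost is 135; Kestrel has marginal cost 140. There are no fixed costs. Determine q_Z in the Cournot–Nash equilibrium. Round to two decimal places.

15.50

Zephyr's profit: π_Z = (313 - 3Q)q_Z - (134q_Z). Setting ∂π_Z/∂q_Z = 0: 179 - 6q_Z - 3(q_L + q_K) = 0.
Larkspur's first-order condition: 178 - 6q_L - 3(q_Z + q_K) = 0.
Kestrel's first-order condition: 173 - 6q_K - 3(q_Z + q_L) = 0.
Summing all 3 equations gives 530 − 12Q = 0, hence Q = 265/6.
Back-substituting: q_Z = (179 − 265/2)/3 = 31/2, q_L = (178 − 265/2)/3 = 91/6, q_K = (173 − 265/2)/3 = 27/2.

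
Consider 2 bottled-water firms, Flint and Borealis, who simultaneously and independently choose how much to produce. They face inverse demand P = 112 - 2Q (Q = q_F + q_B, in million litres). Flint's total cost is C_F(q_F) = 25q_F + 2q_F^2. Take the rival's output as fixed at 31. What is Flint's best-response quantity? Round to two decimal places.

With the rival's output fixed at 31, Flint's profit is π_F = (112 - 2·31 - 2q_F)q_F - (25q_F + 2q_F²) = (50 - 2q_F)q_F - (25q_F + 2q_F²).
∂π_F/∂q_F = 25 - 8q_F = 0, so q_F = 25/8.

3.13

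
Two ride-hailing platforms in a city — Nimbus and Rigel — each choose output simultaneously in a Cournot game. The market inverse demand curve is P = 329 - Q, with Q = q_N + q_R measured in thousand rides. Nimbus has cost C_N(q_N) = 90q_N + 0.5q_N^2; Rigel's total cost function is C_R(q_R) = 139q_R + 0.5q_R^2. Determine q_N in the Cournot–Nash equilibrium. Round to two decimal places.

Nimbus's profit: π_N = (329 - Q)q_N - (90q_N + (1/2)q_N²). Setting ∂π_N/∂q_N = 0: 239 - 3q_N - (q_R) = 0.
Rigel's first-order condition: 190 - 3q_R - (q_N) = 0.
Rearranging gives the reaction functions q_N = (239 - q_R)/3 and q_R = (190 - q_N)/3.
Solving the pair: q_N = 527/8, q_R = 331/8.

65.88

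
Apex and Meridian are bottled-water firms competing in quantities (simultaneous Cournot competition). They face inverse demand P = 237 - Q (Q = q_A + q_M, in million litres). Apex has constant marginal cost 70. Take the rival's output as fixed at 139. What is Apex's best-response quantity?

With the rival's output fixed at 139, Apex's profit is π_A = (237 - 139 - q_A)q_A - (70q_A) = (98 - q_A)q_A - (70q_A).
∂π_A/∂q_A = 28 - 2q_A = 0, so q_A = 14.

14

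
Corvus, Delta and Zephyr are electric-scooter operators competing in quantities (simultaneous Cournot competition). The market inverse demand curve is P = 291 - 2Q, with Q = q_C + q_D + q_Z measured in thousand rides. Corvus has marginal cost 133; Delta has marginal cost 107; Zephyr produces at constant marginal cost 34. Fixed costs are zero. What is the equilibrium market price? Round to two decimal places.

Corvus's profit: π_C = (291 - 2Q)q_C - (133q_C). Setting ∂π_C/∂q_C = 0: 158 - 4q_C - 2(q_D + q_Z) = 0.
Delta's profit: π_D = (291 - 2Q)q_D - (107q_D). Setting ∂π_D/∂q_D = 0: 184 - 4q_D - 2(q_C + q_Z) = 0.
Zephyr's profit: π_Z = (291 - 2Q)q_Z - (34q_Z). Setting ∂π_Z/∂q_Z = 0: 257 - 4q_Z - 2(q_C + q_D) = 0.
Adding the 3 first-order conditions: 599 − 8Q = 0, so Q = 599/8.
Back-substituting: q_C = (158 − 599/4)/2 = 33/8, q_D = (184 − 599/4)/2 = 137/8, q_Z = (257 − 599/4)/2 = 429/8.
Total output Q = 599/8, so price P = 291 - 2·(599/8) = 565/4.

141.25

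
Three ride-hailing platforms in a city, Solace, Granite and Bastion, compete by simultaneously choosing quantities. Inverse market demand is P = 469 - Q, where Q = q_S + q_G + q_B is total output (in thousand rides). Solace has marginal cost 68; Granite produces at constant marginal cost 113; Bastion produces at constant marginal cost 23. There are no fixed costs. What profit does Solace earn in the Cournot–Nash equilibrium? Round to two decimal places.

Solace's profit: π_S = (469 - Q)q_S - (68q_S). Setting ∂π_S/∂q_S = 0: 401 - 2q_S - (q_G + q_B) = 0.
Granite's profit: π_G = (469 - Q)q_G - (113q_G). Setting ∂π_G/∂q_G = 0: 356 - 2q_G - (q_S + q_B) = 0.
Bastion's profit: π_B = (469 - Q)q_B - (23q_B). Setting ∂π_B/∂q_B = 0: 446 - 2q_B - (q_S + q_G) = 0.
Adding the 3 first-order conditions: 1203 − 4Q = 0, so Q = 1203/4.
Back-substituting: q_S = (401 − 1203/4) = 401/4, q_G = (356 − 1203/4) = 221/4, q_B = (446 − 1203/4) = 581/4.
Price P = 469 - 1203/4 = 673/4.
Solace's profit: (673/4 - 68)·(401/4) = 10050.0625.

10050.06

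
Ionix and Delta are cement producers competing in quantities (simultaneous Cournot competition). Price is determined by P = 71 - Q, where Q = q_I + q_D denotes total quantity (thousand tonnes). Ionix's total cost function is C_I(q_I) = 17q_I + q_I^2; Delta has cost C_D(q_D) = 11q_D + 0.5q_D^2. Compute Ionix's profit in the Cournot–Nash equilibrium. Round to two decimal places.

171.97

Ionix's profit: π_I = (71 - Q)q_I - (17q_I + q_I²). Setting ∂π_I/∂q_I = 0: 54 - 4q_I - (q_D) = 0.
Delta's first-order condition: 60 - 3q_D - (q_I) = 0.
So q_I = (54 - q_D)/4 and q_D = (60 - q_I)/3.
Solving the pair: q_I = 102/11, q_D = 186/11.
Price P = 71 - 288/11 = 493/11.
Ionix's profit: (493/11)·(102/11) - 17·(102/11) - (102/11)² = 171.9669.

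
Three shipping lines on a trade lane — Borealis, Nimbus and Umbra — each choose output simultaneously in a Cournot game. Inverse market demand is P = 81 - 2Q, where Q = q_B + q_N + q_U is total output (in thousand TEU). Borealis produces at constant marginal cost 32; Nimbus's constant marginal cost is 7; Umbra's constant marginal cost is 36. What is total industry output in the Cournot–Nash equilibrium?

21

Borealis's profit: π_B = (81 - 2Q)q_B - (32q_B). Setting ∂π_B/∂q_B = 0: 49 - 4q_B - 2(q_N + q_U) = 0.
Nimbus's profit: π_N = (81 - 2Q)q_N - (7q_N). Setting ∂π_N/∂q_N = 0: 74 - 4q_N - 2(q_B + q_U) = 0.
Umbra's profit: π_U = (81 - 2Q)q_U - (36q_U). Setting ∂π_U/∂q_U = 0: 45 - 4q_U - 2(q_B + q_N) = 0.
Adding the 3 first-order conditions: 168 − 8Q = 0, so Q = 21.
Back-substituting: q_B = (49 − 42)/2 = 7/2, q_N = (74 − 42)/2 = 16, q_U = (45 − 42)/2 = 3/2.
Total output Q = 7/2 + 16 + 3/2 = 21.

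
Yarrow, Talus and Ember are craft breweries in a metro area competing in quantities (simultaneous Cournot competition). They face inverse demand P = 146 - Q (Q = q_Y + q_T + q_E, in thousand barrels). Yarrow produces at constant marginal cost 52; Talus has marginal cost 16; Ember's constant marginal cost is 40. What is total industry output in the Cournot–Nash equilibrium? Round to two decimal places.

Yarrow's profit: π_Y = (146 - Q)q_Y - (52q_Y). Setting ∂π_Y/∂q_Y = 0: 94 - 2q_Y - (q_T + q_E) = 0.
Talus's first-order condition: 130 - 2q_T - (q_Y + q_E) = 0.
Ember's profit: π_E = (146 - Q)q_E - (40q_E). Setting ∂π_E/∂q_E = 0: 106 - 2q_E - (q_Y + q_T) = 0.
Adding the 3 first-order conditions: 330 − 4Q = 0, so Q = 165/2.
Back-substituting: q_Y = (94 − 165/2) = 23/2, q_T = (130 − 165/2) = 95/2, q_E = (106 − 165/2) = 47/2.
Total output Q = 23/2 + 95/2 + 47/2 = 165/2.

82.50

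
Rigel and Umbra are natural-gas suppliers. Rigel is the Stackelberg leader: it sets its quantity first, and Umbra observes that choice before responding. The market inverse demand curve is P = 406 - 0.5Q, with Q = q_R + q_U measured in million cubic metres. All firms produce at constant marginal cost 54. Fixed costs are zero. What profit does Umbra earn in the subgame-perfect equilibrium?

15488

Solve by backward induction. Given q_R, the follower Umbra maximises π_U = (406 - (1/2)q_R - (1/2)q_U)q_U - 54q_U.
Follower FOC: 352 - (1/2)q_R - q_U = 0, so q_U(q_R) = (352 - (1/2)q_R).
Rigel substitutes q_U(q_R) into its own profit: π_R = q_R(406 - (1/2)q_R - (352 - (1/2)q_R)/2) - 54q_R = (230 - (1/4)q_R)q_R - 54q_R.
Leader FOC: 176 - (1/2)q_R = 0, so q_R = 352.
Then q_U = (352 - (1/2)·352) = 176.
Price P = 406 - (1/2)·528 = 142.
Umbra's profit: (142 - 54)·176 = 15488.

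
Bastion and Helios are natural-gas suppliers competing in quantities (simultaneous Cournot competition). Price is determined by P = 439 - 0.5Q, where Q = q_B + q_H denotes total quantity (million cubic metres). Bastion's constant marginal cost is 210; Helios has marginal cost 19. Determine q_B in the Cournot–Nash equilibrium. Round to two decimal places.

Bastion's profit: π_B = (439 - 0.5Q)q_B - (210q_B). Setting ∂π_B/∂q_B = 0: 229 - q_B - (1/2)(q_H) = 0.
Helios's first-order condition: 420 - q_H - (1/2)(q_B) = 0.
Rearranging gives the reaction functions q_B = (229 - (1/2)q_H) and q_H = (420 - (1/2)q_B).
Solving the pair: q_B = 76/3, q_H = 1222/3.

25.33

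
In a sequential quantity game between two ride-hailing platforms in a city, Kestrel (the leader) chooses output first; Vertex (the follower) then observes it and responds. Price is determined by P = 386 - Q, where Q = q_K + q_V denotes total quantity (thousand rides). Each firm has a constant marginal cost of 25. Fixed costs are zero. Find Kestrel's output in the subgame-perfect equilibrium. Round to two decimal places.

Solve by backward induction. Given q_K, the follower Vertex maximises π_V = (386 - q_K - q_V)q_V - 25q_V.
∂π_V/∂q_V = 361 - q_K - 2q_V = 0 gives the reaction function q_V = (361 - q_K)/2.
The leader anticipates this reaction. Substituting into P = 386 - Q gives P = 411/2 - (1/2)q_K, so π_K = (411/2 - (1/2)q_K)q_K - 25q_K.
Maximising: ∂π_K/∂q_K = 361/2 - q_K = 0, giving q_K = 361/2.
Then q_V = (361 - 361/2)/2 = 361/4.

180.50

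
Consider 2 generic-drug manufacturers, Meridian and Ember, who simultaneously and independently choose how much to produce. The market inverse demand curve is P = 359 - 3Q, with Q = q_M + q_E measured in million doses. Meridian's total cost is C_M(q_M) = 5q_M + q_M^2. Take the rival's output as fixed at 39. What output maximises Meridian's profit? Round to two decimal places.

29.63

With the rival's output fixed at 39, Meridian's profit is π_M = (359 - 3·39 - 3q_M)q_M - (5q_M + q_M²) = (242 - 3q_M)q_M - (5q_M + q_M²).
∂π_M/∂q_M = 237 - 8q_M = 0, so q_M = 237/8.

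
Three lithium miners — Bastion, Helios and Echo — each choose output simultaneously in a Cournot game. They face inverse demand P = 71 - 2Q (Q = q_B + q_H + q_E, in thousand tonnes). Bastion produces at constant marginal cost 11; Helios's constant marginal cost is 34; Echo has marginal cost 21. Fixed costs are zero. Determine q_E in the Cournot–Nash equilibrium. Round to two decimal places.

6.63

Bastion's profit: π_B = (71 - 2Q)q_B - (11q_B). Setting ∂π_B/∂q_B = 0: 60 - 4q_B - 2(q_H + q_E) = 0.
Helios's first-order condition: 37 - 4q_H - 2(q_B + q_E) = 0.
Echo's profit: π_E = (71 - 2Q)q_E - (21q_E). Setting ∂π_E/∂q_E = 0: 50 - 4q_E - 2(q_B + q_H) = 0.
Summing all 3 equations gives 147 − 8Q = 0, hence Q = 147/8.
Back-substituting: q_B = (60 − 147/4)/2 = 93/8, q_H = (37 − 147/4)/2 = 1/8, q_E = (50 − 147/4)/2 = 53/8.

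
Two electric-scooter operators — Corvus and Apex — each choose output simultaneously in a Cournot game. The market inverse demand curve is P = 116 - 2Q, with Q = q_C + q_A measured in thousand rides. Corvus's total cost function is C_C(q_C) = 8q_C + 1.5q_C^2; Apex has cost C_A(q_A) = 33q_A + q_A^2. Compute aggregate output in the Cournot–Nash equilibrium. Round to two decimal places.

22.29

Corvus's profit: π_C = (116 - 2Q)q_C - (8q_C + (3/2)q_C²). Setting ∂π_C/∂q_C = 0: 108 - 7q_C - 2(q_A) = 0.
Apex's profit: π_A = (116 - 2Q)q_A - (33q_A + q_A²). Setting ∂π_A/∂q_A = 0: 83 - 6q_A - 2(q_C) = 0.
Rearranging gives the reaction functions q_C = (108 - 2q_A)/7 and q_A = (83 - 2q_C)/6.
Solving the pair: q_C = 241/19, q_A = 365/38.
Total output Q = 241/19 + 365/38 = 847/38.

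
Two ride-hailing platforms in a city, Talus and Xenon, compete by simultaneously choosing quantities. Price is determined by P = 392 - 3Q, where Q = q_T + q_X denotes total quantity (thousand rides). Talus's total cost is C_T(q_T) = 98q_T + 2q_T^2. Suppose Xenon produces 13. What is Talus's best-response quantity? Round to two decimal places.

With the rival's output fixed at 13, Talus's profit is π_T = (392 - 3·13 - 3q_T)q_T - (98q_T + 2q_T²) = (353 - 3q_T)q_T - (98q_T + 2q_T²).
∂π_T/∂q_T = 255 - 10q_T = 0, so q_T = 51/2.

25.50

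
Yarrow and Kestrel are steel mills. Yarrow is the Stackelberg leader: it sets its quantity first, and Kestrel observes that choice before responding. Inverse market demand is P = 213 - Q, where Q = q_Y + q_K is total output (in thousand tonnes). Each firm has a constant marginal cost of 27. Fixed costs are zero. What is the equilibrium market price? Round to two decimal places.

73.50

Solve by backward induction. Given q_Y, the follower Kestrel maximises π_K = (213 - q_Y - q_K)q_K - 27q_K.
Setting the follower's marginal profit to zero, 186 - q_Y - 2q_K = 0, i.e. q_K = (186 - q_Y)/2.
The leader anticipates this reaction. Substituting into P = 213 - Q gives P = 120 - (1/2)q_Y, so π_Y = (120 - (1/2)q_Y)q_Y - 27q_Y.
Maximising: ∂π_Y/∂q_Y = 93 - q_Y = 0, giving q_Y = 93.
Then q_K = (186 - 93)/2 = 93/2.
Total output Q = 279/2, so price P = 213 - 279/2 = 147/2.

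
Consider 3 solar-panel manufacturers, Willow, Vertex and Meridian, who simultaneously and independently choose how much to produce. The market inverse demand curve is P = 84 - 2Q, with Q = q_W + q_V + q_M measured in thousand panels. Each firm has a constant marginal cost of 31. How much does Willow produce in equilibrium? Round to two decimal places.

A representative firm's profit is π_i = q_i(84 - 2Q) - 31q_i.
Setting ∂π_i/∂q_i = 0 with rivals' quantities fixed: 53 - 4q_i - 2·Σ_{j≠i} q_j = 0.
With identical firms every q_j equals q_i, so Σ_{j≠i} q_j = 2q_i and 53 = 8q_i, giving q_i = 53/8.

6.63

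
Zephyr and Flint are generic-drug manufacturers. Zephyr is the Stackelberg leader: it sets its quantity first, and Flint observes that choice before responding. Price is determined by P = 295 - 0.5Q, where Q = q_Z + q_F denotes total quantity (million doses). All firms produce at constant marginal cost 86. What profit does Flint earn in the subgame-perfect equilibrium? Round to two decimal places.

Solve by backward induction. Given q_Z, the follower Flint maximises π_F = (295 - (1/2)q_Z - (1/2)q_F)q_F - 86q_F.
∂π_F/∂q_F = 209 - (1/2)q_Z - q_F = 0 gives the reaction function q_F = (209 - (1/2)q_Z).
Zephyr substitutes q_F(q_Z) into its own profit: π_Z = q_Z(295 - (1/2)q_Z - (209 - (1/2)q_Z)/2) - 86q_Z = (381/2 - (1/4)q_Z)q_Z - 86q_Z.
Leader FOC: 209/2 - (1/2)q_Z = 0, so q_Z = 209.
Then q_F = (209 - (1/2)·209) = 209/2.
Price P = 295 - (1/2)·(627/2) = 553/4.
Flint's profit: (553/4 - 86)·(209/2) = 5460.1250.

5460.13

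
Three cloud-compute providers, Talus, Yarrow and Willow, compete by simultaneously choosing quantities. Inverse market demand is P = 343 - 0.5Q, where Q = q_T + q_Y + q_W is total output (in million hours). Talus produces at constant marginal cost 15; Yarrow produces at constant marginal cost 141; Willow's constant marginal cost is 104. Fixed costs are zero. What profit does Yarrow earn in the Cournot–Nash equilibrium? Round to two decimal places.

190.13

Talus's profit: π_T = (343 - 0.5Q)q_T - (15q_T). Setting ∂π_T/∂q_T = 0: 328 - q_T - (1/2)(q_Y + q_W) = 0.
Yarrow's profit: π_Y = (343 - 0.5Q)q_Y - (141q_Y). Setting ∂π_Y/∂q_Y = 0: 202 - q_Y - (1/2)(q_T + q_W) = 0.
Willow's profit: π_W = (343 - 0.5Q)q_W - (104q_W). Setting ∂π_W/∂q_W = 0: 239 - q_W - (1/2)(q_T + q_Y) = 0.
Adding the 3 first-order conditions: 769 − 2Q = 0, so Q = 769/2.
Back-substituting: q_T = (328 − 769/4)/(1/2) = 543/2, q_Y = (202 − 769/4)/(1/2) = 39/2, q_W = (239 − 769/4)/(1/2) = 187/2.
Price P = 343 - (1/2)·(769/2) = 603/4.
Yarrow's profit: (603/4 - 141)·(39/2) = 1521/8.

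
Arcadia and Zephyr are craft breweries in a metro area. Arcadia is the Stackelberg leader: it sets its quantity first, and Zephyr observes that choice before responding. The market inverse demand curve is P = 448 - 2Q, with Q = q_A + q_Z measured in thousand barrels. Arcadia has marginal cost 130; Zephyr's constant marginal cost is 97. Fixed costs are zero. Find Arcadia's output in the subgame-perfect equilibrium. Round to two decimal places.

71.25

The follower Zephyr best-responds to any q_A: π_Z = (448 - 2Q)q_Z - 97q_Z.
Setting the follower's marginal profit to zero, 351 - 2q_A - 4q_Z = 0, i.e. q_Z = (351 - 2q_A)/4.
Arcadia substitutes q_Z(q_A) into its own profit: π_A = q_A(448 - 2q_A - (351 - 2q_A)/2) - 130q_A = (545/2 - q_A)q_A - 130q_A.
The leader's first-order condition 285/2 - 2q_A = 0 yields q_A = 285/4.
Then q_Z = (351 - 2·(285/4))/4 = 417/8.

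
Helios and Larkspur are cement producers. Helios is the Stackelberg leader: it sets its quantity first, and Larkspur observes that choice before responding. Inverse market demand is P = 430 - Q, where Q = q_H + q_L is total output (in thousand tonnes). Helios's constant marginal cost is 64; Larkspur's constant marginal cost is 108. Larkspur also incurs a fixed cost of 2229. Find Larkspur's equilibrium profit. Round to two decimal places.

1193.25

Solve by backward induction. Given q_H, the follower Larkspur maximises π_L = (430 - q_H - q_L)q_L - 108q_L.
Follower FOC: 322 - q_H - 2q_L = 0, so q_L(q_H) = (322 - q_H)/2.
The leader anticipates this reaction. Substituting into P = 430 - Q gives P = 269 - (1/2)q_H, so π_H = (269 - (1/2)q_H)q_H - 64q_H.
The leader's first-order condition 205 - q_H = 0 yields q_H = 205.
Then q_L = (322 - 205)/2 = 117/2.
Price P = 430 - 527/2 = 333/2.
Larkspur's profit: (333/2 - 108)·(117/2) - 2229 = 1193.2500.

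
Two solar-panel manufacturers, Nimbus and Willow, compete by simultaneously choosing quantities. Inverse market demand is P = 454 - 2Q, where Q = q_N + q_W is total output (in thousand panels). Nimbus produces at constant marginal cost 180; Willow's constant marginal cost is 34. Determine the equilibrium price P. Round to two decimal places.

222.67

Nimbus's profit: π_N = (454 - 2Q)q_N - (180q_N). Setting ∂π_N/∂q_N = 0: 274 - 4q_N - 2(q_W) = 0.
Willow's first-order condition: 420 - 4q_W - 2(q_N) = 0.
So q_N = (274 - 2q_W)/4 and q_W = (420 - 2q_N)/4.
Solving the pair: q_N = 64/3, q_W = 283/3.
Total output Q = 347/3, so price P = 454 - 2·(347/3) = 668/3.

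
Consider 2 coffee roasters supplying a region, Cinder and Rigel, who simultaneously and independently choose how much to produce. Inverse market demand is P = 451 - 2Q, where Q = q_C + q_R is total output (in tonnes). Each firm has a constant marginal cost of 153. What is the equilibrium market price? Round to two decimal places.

A representative firm's profit is π_i = q_i(451 - 2Q) - 153q_i.
Setting ∂π_i/∂q_i = 0 with rivals' quantities fixed: 298 - 4q_i - 2q_j = 0.
By symmetry each firm produces the same amount; substituting q_j = q_i yields q_i = 298/6 = 149/3.
Total output Q = 298/3, so price P = 451 - 2·(298/3) = 757/3.

252.33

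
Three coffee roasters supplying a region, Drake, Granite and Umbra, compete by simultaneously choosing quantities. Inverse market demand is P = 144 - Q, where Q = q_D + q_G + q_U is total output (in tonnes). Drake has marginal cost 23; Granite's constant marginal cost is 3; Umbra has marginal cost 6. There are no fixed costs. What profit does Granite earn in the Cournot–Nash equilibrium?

Drake's profit: π_D = (144 - Q)q_D - (23q_D). Setting ∂π_D/∂q_D = 0: 121 - 2q_D - (q_G + q_U) = 0.
Granite's profit: π_G = (144 - Q)q_G - (3q_G). Setting ∂π_G/∂q_G = 0: 141 - 2q_G - (q_D + q_U) = 0.
Umbra's first-order condition: 138 - 2q_U - (q_D + q_G) = 0.
Adding the 3 first-order conditions: 400 − 4Q = 0, so Q = 100.
Back-substituting: q_D = (121 − 100) = 21, q_G = (141 − 100) = 41, q_U = (138 − 100) = 38.
Price P = 144 - 100 = 44.
Granite's profit: (44 - 3)·41 = 1681.

1681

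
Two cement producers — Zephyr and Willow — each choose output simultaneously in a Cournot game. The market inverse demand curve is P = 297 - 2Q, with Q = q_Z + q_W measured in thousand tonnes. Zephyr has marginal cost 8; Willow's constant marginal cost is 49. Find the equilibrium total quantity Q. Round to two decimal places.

89.50

Zephyr's profit: π_Z = (297 - 2Q)q_Z - (8q_Z). Setting ∂π_Z/∂q_Z = 0: 289 - 4q_Z - 2(q_W) = 0.
Willow's profit: π_W = (297 - 2Q)q_W - (49q_W). Setting ∂π_W/∂q_W = 0: 248 - 4q_W - 2(q_Z) = 0.
Rearranging gives the reaction functions q_Z = (289 - 2q_W)/4 and q_W = (248 - 2q_Z)/4.
Solving the pair: q_Z = 55, q_W = 69/2.
Total output Q = 55 + 69/2 = 179/2.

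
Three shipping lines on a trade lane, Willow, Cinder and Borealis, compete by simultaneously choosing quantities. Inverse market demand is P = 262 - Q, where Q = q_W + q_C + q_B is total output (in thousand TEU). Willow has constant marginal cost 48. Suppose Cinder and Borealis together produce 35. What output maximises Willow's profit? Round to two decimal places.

With rivals' combined output fixed at 35, Willow's profit is π_W = (262 - 35 - q_W)q_W - (48q_W) = (227 - q_W)q_W - (48q_W).
∂π_W/∂q_W = 179 - 2q_W = 0, so q_W = 179/2.

89.50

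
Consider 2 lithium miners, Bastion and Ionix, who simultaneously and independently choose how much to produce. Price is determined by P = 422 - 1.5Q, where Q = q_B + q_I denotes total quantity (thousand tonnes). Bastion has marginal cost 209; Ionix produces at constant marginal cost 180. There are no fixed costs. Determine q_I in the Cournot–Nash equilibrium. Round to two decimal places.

60.22

Bastion's profit: π_B = (422 - 1.5Q)q_B - (209q_B). Setting ∂π_B/∂q_B = 0: 213 - 3q_B - (3/2)(q_I) = 0.
Ionix's first-order condition: 242 - 3q_I - (3/2)(q_B) = 0.
Best responses: q_B = (213 - (3/2)q_I)/3, q_I = (242 - (3/2)q_B)/3.
Solving the pair: q_B = 368/9, q_I = 542/9.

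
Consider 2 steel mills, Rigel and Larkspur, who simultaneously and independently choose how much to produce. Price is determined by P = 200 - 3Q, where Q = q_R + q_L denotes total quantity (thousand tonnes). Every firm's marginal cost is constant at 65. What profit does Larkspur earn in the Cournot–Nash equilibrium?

Each firm earns π_i = (200 - 3Q)q_i - 65q_i.
First-order condition (treating rivals' output as given): 135 - 6q_i - 3q_j = 0.
By symmetry each firm produces the same amount; substituting q_j = q_i yields q_i = 135/9 = 15.
Price P = 200 - 3·30 = 110.
Larkspur's profit: (110 - 65)·15 = 675.

675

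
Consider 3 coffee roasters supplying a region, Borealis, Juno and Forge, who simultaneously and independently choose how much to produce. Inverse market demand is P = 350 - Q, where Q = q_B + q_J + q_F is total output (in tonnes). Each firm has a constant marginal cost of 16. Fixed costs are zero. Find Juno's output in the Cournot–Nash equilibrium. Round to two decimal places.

83.50

Each firm earns π_i = (350 - Q)q_i - 16q_i.
First-order condition (treating rivals' output as given): 334 - 2q_i - Σ_{j≠i} q_j = 0.
With identical firms every q_j equals q_i, so Σ_{j≠i} q_j = 2q_i and 334 = 4q_i, giving q_i = 167/2.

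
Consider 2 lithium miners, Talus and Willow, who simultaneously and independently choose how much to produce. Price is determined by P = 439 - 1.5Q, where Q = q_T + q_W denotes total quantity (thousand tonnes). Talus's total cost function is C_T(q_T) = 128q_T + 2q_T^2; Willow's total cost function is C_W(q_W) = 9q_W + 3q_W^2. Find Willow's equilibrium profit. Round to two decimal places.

Talus's profit: π_T = (439 - 1.5Q)q_T - (128q_T + 2q_T²). Setting ∂π_T/∂q_T = 0: 311 - 7q_T - (3/2)(q_W) = 0.
Willow's profit: π_W = (439 - 1.5Q)q_W - (9q_W + 3q_W²). Setting ∂π_W/∂q_W = 0: 430 - 9q_W - (3/2)(q_T) = 0.
So q_T = (311 - (3/2)q_W)/7 and q_W = (430 - (3/2)q_T)/9.
Solving the pair: q_T = 35.4568, q_W = 41.8683.
Price P = 439 - (3/2)·77.3251 = 323.0123.
Willow's profit: 323.0123·41.8683 - 9·41.8683 - 3·41.8683² = 7888.3003.

7888.30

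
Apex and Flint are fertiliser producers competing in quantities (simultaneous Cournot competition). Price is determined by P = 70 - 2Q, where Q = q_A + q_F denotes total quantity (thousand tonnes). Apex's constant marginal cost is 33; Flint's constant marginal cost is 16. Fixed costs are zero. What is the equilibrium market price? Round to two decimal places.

Apex's profit: π_A = (70 - 2Q)q_A - (33q_A). Setting ∂π_A/∂q_A = 0: 37 - 4q_A - 2(q_F) = 0.
Flint's first-order condition: 54 - 4q_F - 2(q_A) = 0.
Rearranging gives the reaction functions q_A = (37 - 2q_F)/4 and q_F = (54 - 2q_A)/4.
Solving the pair: q_A = 10/3, q_F = 71/6.
Total output Q = 91/6, so price P = 70 - 2·(91/6) = 119/3.

39.67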